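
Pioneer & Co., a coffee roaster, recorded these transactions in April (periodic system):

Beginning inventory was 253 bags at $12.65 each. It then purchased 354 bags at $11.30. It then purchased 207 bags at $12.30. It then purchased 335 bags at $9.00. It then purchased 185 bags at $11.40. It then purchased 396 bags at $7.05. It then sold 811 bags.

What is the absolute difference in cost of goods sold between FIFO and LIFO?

FIFO COGS: 253 @ $12.65 + 354 @ $11.30 + 204 @ $12.30 = $9,709.85
LIFO COGS: 396 @ $7.05 + 185 @ $11.40 + 230 @ $9.00 = $6,970.80
Difference = |$9,709.85 − $6,970.80| = $2,739.05

$2,739.05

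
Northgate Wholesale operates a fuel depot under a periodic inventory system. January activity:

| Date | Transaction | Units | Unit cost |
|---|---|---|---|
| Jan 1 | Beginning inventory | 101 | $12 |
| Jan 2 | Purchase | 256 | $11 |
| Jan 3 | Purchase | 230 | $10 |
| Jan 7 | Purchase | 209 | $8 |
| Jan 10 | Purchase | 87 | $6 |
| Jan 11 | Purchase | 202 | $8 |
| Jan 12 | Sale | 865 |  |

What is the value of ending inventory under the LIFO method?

Ending inventory = $2,521

Jan 12, 865 sold [LIFO — newest first]: 202 @ $8 + 87 @ $6 + 209 @ $8 + 230 @ $10 + 137 @ $11 = $7,617
Ending inventory: 101 @ $12 + 119 @ $11 = $2,521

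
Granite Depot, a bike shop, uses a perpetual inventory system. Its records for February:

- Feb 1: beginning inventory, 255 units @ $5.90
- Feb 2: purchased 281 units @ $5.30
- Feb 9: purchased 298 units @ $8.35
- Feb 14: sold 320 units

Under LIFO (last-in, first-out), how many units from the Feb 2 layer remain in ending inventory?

259

Feb 14, 320 sold [LIFO — newest first]: 298 @ $8.35 + 22 @ $5.30 = $2,604.90
Ending inventory: 255 @ $5.90 + 259 @ $5.30 = $2,877.20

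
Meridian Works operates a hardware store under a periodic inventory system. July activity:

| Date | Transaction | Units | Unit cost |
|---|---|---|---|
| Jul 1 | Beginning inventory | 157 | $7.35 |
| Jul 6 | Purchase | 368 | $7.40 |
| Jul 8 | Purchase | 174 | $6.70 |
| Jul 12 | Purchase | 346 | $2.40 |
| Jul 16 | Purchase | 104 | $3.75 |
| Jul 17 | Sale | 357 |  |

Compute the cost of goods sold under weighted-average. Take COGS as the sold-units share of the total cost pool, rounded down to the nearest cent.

COGS = $1,946.05

Jul 17, sell 357: 357/1149 × $6,263.35 → $1,946.05
Ending inventory (cost pool remaining) = $4,317.30
Check: goods available $6,263.35 = COGS $1,946.05 + ending $4,317.30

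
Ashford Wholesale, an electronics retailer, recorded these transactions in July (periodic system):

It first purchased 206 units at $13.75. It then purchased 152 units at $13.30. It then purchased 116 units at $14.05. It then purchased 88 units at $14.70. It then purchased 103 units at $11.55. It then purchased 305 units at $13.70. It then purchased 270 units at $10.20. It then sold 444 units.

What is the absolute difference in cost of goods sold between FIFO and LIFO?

$924.60

FIFO COGS: 206 @ $13.75 + 152 @ $13.30 + 86 @ $14.05 = $6,062.40
LIFO COGS: 270 @ $10.20 + 174 @ $13.70 = $5,137.80
Difference = |$6,062.40 − $5,137.80| = $924.60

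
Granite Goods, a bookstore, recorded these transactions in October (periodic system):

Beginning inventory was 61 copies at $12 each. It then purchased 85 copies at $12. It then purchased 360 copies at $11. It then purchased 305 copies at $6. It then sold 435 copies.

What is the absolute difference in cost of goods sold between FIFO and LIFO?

FIFO COGS: 61 @ $12 + 85 @ $12 + 289 @ $11 = $4,931
LIFO COGS: 305 @ $6 + 130 @ $11 = $3,260
Difference = |$4,931 − $3,260| = $1,671

$1,671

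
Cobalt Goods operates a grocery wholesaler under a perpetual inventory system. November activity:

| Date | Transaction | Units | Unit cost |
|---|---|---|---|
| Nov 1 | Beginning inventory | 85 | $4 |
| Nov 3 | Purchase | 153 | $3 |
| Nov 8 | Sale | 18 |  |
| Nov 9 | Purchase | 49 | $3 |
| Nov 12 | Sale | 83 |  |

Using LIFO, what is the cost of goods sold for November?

COGS = $303

Nov 8, 18 sold [LIFO — newest first]: 18 @ $3 = $54
Nov 12, 83 sold [LIFO — newest first]: 49 @ $3 + 34 @ $3 = $249
Total COGS = $54 + $249 = $303
Ending inventory: 85 @ $4 + 101 @ $3 = $643
Check: goods available $946 = COGS $303 + ending $643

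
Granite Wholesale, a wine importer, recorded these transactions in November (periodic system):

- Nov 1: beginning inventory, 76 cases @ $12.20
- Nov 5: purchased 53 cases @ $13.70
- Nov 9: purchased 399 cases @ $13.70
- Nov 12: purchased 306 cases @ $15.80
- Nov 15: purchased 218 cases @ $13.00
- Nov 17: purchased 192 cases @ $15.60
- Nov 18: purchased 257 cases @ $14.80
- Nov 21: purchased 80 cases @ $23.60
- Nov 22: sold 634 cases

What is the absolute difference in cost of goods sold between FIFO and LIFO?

FIFO COGS: 76 @ $12.20 + 53 @ $13.70 + 399 @ $13.70 + 106 @ $15.80 = $8,794.40
LIFO COGS: 80 @ $23.60 + 257 @ $14.80 + 192 @ $15.60 + 105 @ $13.00 = $10,051.80
Difference = |$8,794.40 − $10,051.80| = $1,257.40

$1,257.40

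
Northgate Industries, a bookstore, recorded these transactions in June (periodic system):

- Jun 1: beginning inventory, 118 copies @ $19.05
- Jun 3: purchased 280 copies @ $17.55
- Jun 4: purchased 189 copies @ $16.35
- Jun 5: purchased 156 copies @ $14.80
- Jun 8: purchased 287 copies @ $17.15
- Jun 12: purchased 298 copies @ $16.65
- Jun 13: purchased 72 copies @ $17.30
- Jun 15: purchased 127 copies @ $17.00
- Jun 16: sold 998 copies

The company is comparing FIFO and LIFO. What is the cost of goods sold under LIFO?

COGS = $16,545.45

FIFO COGS: 118 @ $19.05 + 280 @ $17.55 + 189 @ $16.35 + 156 @ $14.80 + 255 @ $17.15 = $16,934.10
LIFO COGS: 127 @ $17.00 + 72 @ $17.30 + 298 @ $16.65 + 287 @ $17.15 + 156 @ $14.80 + 58 @ $16.35 = $16,545.45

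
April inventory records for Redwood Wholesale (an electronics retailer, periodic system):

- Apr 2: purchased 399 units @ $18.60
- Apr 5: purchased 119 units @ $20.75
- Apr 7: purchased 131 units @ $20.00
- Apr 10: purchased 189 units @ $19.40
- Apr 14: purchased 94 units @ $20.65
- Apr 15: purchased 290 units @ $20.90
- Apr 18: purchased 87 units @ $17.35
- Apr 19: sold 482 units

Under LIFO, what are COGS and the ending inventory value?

COGS = $9,724.95; ending inventory = $15,963.85

Apr 19, 482 sold [LIFO — newest first]: 87 @ $17.35 + 290 @ $20.90 + 94 @ $20.65 + 11 @ $19.40 = $9,724.95
Ending inventory: 399 @ $18.60 + 119 @ $20.75 + 131 @ $20.00 + 178 @ $19.40 = $15,963.85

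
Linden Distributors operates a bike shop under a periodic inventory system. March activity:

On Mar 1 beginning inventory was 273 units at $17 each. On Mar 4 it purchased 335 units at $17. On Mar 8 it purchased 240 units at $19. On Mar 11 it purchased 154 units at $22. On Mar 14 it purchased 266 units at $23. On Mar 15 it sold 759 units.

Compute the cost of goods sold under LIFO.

Mar 15, 759 sold [LIFO — newest first]: 266 @ $23 + 154 @ $22 + 240 @ $19 + 99 @ $17 = $15,749
Ending inventory: 273 @ $17 + 236 @ $17 = $8,653

COGS = $15,749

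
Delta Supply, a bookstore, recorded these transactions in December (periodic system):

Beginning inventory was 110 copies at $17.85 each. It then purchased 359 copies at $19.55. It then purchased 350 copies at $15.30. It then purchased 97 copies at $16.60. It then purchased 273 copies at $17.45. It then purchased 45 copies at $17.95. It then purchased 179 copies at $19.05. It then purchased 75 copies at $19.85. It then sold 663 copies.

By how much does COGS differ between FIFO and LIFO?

FIFO COGS: 110 @ $17.85 + 359 @ $19.55 + 194 @ $15.30 = $11,950.15
LIFO COGS: 75 @ $19.85 + 179 @ $19.05 + 45 @ $17.95 + 273 @ $17.45 + 91 @ $16.60 = $11,980.90
Difference = |$11,950.15 − $11,980.90| = $30.75

$30.75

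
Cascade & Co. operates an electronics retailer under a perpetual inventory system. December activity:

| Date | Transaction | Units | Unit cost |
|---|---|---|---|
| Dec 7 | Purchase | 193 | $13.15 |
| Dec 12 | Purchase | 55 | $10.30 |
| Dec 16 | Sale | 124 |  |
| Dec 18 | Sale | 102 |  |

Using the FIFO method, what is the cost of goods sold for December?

Dec 16, 124 sold [FIFO — oldest first]: 124 @ $13.15 = $1,630.60
Dec 18, 102 sold [FIFO — oldest first]: 69 @ $13.15 + 33 @ $10.30 = $1,247.25
Total COGS = $1,630.60 + $1,247.25 = $2,877.85
Ending inventory: 22 @ $10.30 = $226.60

COGS = $2,877.85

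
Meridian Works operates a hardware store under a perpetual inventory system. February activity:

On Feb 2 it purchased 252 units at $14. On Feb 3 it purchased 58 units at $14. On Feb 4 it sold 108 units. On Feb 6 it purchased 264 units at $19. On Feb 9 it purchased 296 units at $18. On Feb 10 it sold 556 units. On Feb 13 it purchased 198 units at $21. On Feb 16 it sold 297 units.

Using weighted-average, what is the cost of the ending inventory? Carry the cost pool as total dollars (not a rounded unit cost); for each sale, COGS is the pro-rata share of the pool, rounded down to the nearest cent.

After Feb 2: 252 on hand, pool $3,528.00 (≈ $14.0000 each)
After Feb 3: 310 on hand, pool $4,340.00 (≈ $14.0000 each)
Feb 4, sell 108: 108/310 × $4,340.00 → $1,512.00
After Feb 6: 466 on hand, pool $7,844.00 (≈ $16.8326 each)
After Feb 9: 762 on hand, pool $13,172.00 (≈ $17.2861 each)
Feb 10, sell 556: 556/762 × $13,172.00 → $9,611.06
After Feb 13: 404 on hand, pool $7,718.94 (≈ $19.1063 each)
Feb 16, sell 297: 297/404 × $7,718.94 → $5,674.56
Total COGS = $1,512.00 + $9,611.06 + $5,674.56 = $16,797.62
Ending inventory (cost pool remaining) = $2,044.38

Ending inventory = $2,044.38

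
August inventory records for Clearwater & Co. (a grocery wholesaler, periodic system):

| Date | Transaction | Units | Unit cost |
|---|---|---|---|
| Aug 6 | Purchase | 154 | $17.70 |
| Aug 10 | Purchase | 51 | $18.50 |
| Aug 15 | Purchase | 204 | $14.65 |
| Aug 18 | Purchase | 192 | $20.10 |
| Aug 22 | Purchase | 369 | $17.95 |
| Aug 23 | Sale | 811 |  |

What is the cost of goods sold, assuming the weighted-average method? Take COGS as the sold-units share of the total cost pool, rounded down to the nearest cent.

Aug 23, sell 811: 811/970 × $17,140.65 → $14,330.99
Ending inventory (cost pool remaining) = $2,809.66
Check: goods available $17,140.65 = COGS $14,330.99 + ending $2,809.66

COGS = $14,330.99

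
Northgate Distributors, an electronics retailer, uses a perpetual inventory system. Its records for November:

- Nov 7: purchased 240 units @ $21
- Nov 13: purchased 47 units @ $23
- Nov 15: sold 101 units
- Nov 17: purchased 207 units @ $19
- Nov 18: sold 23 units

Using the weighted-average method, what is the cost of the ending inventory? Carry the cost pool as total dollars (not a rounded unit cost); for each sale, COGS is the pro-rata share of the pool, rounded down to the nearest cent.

Ending inventory = $7,437.59

After Nov 7: 240 on hand, pool $5,040.00 (≈ $21.0000 each)
After Nov 13: 287 on hand, pool $6,121.00 (≈ $21.3275 each)
Nov 15, sell 101: 101/287 × $6,121.00 → $2,154.08
After Nov 17: 393 on hand, pool $7,899.92 (≈ $20.1016 each)
Nov 18, sell 23: 23/393 × $7,899.92 → $462.33
Total COGS = $2,154.08 + $462.33 = $2,616.41
Ending inventory (cost pool remaining) = $7,437.59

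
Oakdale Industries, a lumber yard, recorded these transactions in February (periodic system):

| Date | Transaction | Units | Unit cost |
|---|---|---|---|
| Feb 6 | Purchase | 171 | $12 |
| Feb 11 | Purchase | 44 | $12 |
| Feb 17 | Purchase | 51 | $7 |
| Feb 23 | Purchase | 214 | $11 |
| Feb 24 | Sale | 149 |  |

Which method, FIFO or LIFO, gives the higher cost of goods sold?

FIFO COGS: 149 @ $12 = $1,788
LIFO COGS: 149 @ $11 = $1,639

FIFO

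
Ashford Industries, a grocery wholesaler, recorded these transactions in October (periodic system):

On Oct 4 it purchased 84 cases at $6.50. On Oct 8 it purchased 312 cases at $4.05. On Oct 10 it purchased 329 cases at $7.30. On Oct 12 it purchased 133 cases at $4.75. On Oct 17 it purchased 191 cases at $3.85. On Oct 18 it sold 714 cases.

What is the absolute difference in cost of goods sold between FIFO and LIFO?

FIFO COGS: 84 @ $6.50 + 312 @ $4.05 + 318 @ $7.30 = $4,131.00
LIFO COGS: 191 @ $3.85 + 133 @ $4.75 + 329 @ $7.30 + 61 @ $4.05 = $4,015.85
Difference = |$4,131.00 − $4,015.85| = $115.15

$115.15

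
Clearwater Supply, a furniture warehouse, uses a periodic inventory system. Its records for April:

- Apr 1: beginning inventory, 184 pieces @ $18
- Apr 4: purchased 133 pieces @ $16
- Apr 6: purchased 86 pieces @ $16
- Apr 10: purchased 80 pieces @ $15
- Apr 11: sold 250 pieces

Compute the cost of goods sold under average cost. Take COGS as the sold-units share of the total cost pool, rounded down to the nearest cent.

Apr 11, sell 250: 250/483 × $8,016.00 → $4,149.06
Ending inventory (cost pool remaining) = $3,866.94
Check: goods available $8,016.00 = COGS $4,149.06 + ending $3,866.94

COGS = $4,149.06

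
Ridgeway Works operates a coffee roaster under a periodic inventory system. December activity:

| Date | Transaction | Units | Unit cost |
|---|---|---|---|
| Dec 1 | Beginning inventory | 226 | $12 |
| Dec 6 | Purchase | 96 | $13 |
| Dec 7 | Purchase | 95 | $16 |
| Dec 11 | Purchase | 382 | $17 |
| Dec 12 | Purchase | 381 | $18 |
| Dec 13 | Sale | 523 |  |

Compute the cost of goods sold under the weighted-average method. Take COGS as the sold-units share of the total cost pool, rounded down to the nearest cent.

Dec 13, sell 523: 523/1180 × $18,832.00 → $8,346.72
Ending inventory (cost pool remaining) = $10,485.28
Check: goods available $18,832.00 = COGS $8,346.72 + ending $10,485.28

COGS = $8,346.72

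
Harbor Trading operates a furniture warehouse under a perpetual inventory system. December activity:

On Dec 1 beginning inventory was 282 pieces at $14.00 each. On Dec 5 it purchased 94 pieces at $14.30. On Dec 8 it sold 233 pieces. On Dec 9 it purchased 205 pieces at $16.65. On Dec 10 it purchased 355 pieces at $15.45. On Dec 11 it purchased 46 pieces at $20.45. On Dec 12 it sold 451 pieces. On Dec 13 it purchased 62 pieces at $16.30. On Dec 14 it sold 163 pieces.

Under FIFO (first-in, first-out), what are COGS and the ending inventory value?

COGS = $12,815.15; ending inventory = $3,326.35

Dec 8, 233 sold [FIFO — oldest first]: 233 @ $14.00 = $3,262.00
Dec 12, 451 sold [FIFO — oldest first]: 49 @ $14.00 + 94 @ $14.30 + 205 @ $16.65 + 103 @ $15.45 = $7,034.80
Dec 14, 163 sold [FIFO — oldest first]: 163 @ $15.45 = $2,518.35
Total COGS = $3,262.00 + $7,034.80 + $2,518.35 = $12,815.15
Ending inventory: 89 @ $15.45 + 46 @ $20.45 + 62 @ $16.30 = $3,326.35
Check: goods available $16,141.50 = COGS $12,815.15 + ending $3,326.35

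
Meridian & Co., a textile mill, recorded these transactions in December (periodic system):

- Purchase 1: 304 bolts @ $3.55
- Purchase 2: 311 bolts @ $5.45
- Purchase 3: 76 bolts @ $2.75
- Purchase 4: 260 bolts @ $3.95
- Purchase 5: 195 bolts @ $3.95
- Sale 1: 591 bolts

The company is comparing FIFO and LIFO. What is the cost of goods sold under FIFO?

FIFO COGS: 304 @ $3.55 + 287 @ $5.45 = $2,643.35
LIFO COGS: 195 @ $3.95 + 260 @ $3.95 + 76 @ $2.75 + 60 @ $5.45 = $2,333.25

COGS = $2,643.35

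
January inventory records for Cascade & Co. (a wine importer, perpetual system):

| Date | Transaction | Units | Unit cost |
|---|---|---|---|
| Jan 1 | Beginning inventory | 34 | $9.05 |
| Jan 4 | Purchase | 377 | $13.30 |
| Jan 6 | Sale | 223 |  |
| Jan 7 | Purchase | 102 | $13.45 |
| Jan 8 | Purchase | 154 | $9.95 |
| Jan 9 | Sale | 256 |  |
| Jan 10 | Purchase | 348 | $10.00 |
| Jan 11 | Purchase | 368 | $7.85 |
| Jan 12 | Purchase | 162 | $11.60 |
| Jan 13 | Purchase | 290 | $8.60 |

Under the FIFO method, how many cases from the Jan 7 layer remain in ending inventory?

34

Jan 6, 223 sold [FIFO — oldest first]: 34 @ $9.05 + 189 @ $13.30 = $2,821.40
Jan 9, 256 sold [FIFO — oldest first]: 188 @ $13.30 + 68 @ $13.45 = $3,415.00
Total COGS = $2,821.40 + $3,415.00 = $6,236.40
Ending inventory: 34 @ $13.45 + 154 @ $9.95 + 348 @ $10.00 + 368 @ $7.85 + 162 @ $11.60 + 290 @ $8.60 = $12,731.60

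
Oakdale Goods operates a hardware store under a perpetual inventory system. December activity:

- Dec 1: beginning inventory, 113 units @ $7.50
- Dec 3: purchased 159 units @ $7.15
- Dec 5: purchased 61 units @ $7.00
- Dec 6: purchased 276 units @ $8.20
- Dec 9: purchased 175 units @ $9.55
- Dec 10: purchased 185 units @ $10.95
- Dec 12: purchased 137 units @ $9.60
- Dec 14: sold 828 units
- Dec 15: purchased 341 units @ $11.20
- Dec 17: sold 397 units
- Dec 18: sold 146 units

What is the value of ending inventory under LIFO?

Dec 14, 828 sold [LIFO — newest first]: 137 @ $9.60 + 185 @ $10.95 + 175 @ $9.55 + 276 @ $8.20 + 55 @ $7.00 = $7,660.40
Dec 17, 397 sold [LIFO — newest first]: 341 @ $11.20 + 6 @ $7.00 + 50 @ $7.15 = $4,218.70
Dec 18, 146 sold [LIFO — newest first]: 109 @ $7.15 + 37 @ $7.50 = $1,056.85
Total COGS = $7,660.40 + $4,218.70 + $1,056.85 = $12,935.95
Ending inventory: 76 @ $7.50 = $570.00

Ending inventory = $570.00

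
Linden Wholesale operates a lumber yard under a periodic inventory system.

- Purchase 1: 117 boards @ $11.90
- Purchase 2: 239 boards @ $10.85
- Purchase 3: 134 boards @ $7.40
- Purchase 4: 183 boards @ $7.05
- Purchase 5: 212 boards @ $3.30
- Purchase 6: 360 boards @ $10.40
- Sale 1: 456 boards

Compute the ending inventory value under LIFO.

Sale 1 (456) [LIFO — newest first]: 360 @ $10.40 + 96 @ $3.30 = $4,060.80
Ending inventory: 117 @ $11.90 + 239 @ $10.85 + 134 @ $7.40 + 183 @ $7.05 + 116 @ $3.30 = $6,650.00
Check: goods available $10,710.80 = COGS $4,060.80 + ending $6,650.00

Ending inventory = $6,650.00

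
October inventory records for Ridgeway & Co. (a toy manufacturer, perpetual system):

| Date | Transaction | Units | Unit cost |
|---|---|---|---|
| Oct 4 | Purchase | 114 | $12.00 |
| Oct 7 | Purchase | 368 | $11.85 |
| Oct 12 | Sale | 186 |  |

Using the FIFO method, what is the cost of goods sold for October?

Oct 12, 186 sold [FIFO — oldest first]: 114 @ $12.00 + 72 @ $11.85 = $2,221.20
Ending inventory: 296 @ $11.85 = $3,507.60

COGS = $2,221.20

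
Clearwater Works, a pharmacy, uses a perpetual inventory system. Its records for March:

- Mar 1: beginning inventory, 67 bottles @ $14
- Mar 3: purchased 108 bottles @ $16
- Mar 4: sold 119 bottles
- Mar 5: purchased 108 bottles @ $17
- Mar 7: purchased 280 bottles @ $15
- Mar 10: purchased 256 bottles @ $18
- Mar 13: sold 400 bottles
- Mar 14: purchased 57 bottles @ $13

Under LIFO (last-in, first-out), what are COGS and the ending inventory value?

COGS = $8,650; ending inventory = $5,401

Mar 4, 119 sold [LIFO — newest first]: 108 @ $16 + 11 @ $14 = $1,882
Mar 13, 400 sold [LIFO — newest first]: 256 @ $18 + 144 @ $15 = $6,768
Total COGS = $1,882 + $6,768 = $8,650
Ending inventory: 56 @ $14 + 108 @ $17 + 136 @ $15 + 57 @ $13 = $5,401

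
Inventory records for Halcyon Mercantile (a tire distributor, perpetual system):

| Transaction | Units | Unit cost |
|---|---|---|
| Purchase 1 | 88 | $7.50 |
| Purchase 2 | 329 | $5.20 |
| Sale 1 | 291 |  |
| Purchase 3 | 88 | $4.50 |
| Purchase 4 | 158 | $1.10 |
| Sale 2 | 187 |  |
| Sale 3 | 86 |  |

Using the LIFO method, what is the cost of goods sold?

COGS = $2,223.40

Sale 1 (291) [LIFO — newest first]: 291 @ $5.20 = $1,513.20
Sale 2 (187) [LIFO — newest first]: 158 @ $1.10 + 29 @ $4.50 = $304.30
Sale 3 (86) [LIFO — newest first]: 59 @ $4.50 + 27 @ $5.20 = $405.90
Total COGS = $1,513.20 + $304.30 + $405.90 = $2,223.40
Ending inventory: 88 @ $7.50 + 11 @ $5.20 = $717.20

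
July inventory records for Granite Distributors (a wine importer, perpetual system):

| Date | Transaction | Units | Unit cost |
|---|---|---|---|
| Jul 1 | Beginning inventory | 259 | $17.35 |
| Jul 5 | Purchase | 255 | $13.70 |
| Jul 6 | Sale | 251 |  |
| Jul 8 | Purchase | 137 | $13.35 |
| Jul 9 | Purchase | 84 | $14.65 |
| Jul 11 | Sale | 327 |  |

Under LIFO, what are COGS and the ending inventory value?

Jul 6, 251 sold [LIFO — newest first]: 251 @ $13.70 = $3,438.70
Jul 11, 327 sold [LIFO — newest first]: 84 @ $14.65 + 137 @ $13.35 + 4 @ $13.70 + 102 @ $17.35 = $4,884.05
Total COGS = $3,438.70 + $4,884.05 = $8,322.75
Ending inventory: 157 @ $17.35 = $2,723.95

COGS = $8,322.75; ending inventory = $2,723.95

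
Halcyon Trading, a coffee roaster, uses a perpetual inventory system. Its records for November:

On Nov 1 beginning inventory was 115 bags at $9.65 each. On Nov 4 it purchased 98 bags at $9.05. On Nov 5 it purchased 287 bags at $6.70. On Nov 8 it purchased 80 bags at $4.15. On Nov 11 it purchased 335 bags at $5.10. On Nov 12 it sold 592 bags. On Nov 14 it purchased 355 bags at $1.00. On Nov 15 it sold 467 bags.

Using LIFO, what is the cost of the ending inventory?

Nov 12, 592 sold [LIFO — newest first]: 335 @ $5.10 + 80 @ $4.15 + 177 @ $6.70 = $3,226.40
Nov 15, 467 sold [LIFO — newest first]: 355 @ $1.00 + 110 @ $6.70 + 2 @ $9.05 = $1,110.10
Total COGS = $3,226.40 + $1,110.10 = $4,336.50
Ending inventory: 115 @ $9.65 + 96 @ $9.05 = $1,978.55
Check: goods available $6,315.05 = COGS $4,336.50 + ending $1,978.55

Ending inventory = $1,978.55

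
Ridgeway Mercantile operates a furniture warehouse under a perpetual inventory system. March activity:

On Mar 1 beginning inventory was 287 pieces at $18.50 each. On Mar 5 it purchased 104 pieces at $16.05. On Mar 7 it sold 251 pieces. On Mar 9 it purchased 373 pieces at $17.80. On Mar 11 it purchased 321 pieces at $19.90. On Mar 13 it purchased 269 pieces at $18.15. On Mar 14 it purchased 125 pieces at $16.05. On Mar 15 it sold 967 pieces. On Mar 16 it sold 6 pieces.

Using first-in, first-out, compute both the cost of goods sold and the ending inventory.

Mar 7, 251 sold [FIFO — oldest first]: 251 @ $18.50 = $4,643.50
Mar 15, 967 sold [FIFO — oldest first]: 36 @ $18.50 + 104 @ $16.05 + 373 @ $17.80 + 321 @ $19.90 + 133 @ $18.15 = $17,776.45
Mar 16, 6 sold [FIFO — oldest first]: 6 @ $18.15 = $108.90
Total COGS = $4,643.50 + $17,776.45 + $108.90 = $22,528.85
Ending inventory: 130 @ $18.15 + 125 @ $16.05 = $4,365.75
Check: goods available $26,894.60 = COGS $22,528.85 + ending $4,365.75

COGS = $22,528.85; ending inventory = $4,365.75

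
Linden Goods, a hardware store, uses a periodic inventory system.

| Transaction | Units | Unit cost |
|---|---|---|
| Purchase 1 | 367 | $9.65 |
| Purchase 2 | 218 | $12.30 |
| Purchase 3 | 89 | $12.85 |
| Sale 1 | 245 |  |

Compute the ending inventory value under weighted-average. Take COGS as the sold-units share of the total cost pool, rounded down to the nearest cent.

Sale 1, sell 245: 245/674 × $7,366.60 → $2,677.77
Ending inventory (cost pool remaining) = $4,688.83
Check: goods available $7,366.60 = COGS $2,677.77 + ending $4,688.83

Ending inventory = $4,688.83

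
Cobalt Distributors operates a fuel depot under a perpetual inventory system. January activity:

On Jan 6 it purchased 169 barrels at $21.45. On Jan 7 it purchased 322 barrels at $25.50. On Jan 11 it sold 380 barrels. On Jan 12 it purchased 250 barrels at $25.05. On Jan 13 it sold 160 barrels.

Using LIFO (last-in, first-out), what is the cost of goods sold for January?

COGS = $13,463.10

Jan 11, 380 sold [LIFO — newest first]: 322 @ $25.50 + 58 @ $21.45 = $9,455.10
Jan 13, 160 sold [LIFO — newest first]: 160 @ $25.05 = $4,008.00
Total COGS = $9,455.10 + $4,008.00 = $13,463.10
Ending inventory: 111 @ $21.45 + 90 @ $25.05 = $4,635.45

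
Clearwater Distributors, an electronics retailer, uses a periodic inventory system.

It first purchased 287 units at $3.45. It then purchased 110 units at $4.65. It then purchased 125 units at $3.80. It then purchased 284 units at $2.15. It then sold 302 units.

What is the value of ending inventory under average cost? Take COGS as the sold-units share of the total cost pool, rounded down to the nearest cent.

Ending inventory = $1,617.84

Sale 1, sell 302: 302/806 × $2,587.25 → $969.41
Ending inventory (cost pool remaining) = $1,617.84
Check: goods available $2,587.25 = COGS $969.41 + ending $1,617.84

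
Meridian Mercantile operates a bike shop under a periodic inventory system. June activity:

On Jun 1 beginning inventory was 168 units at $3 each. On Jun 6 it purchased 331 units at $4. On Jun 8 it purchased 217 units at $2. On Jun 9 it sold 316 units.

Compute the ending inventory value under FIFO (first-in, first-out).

Jun 9, 316 sold [FIFO — oldest first]: 168 @ $3 + 148 @ $4 = $1,096
Ending inventory: 183 @ $4 + 217 @ $2 = $1,166

Ending inventory = $1,166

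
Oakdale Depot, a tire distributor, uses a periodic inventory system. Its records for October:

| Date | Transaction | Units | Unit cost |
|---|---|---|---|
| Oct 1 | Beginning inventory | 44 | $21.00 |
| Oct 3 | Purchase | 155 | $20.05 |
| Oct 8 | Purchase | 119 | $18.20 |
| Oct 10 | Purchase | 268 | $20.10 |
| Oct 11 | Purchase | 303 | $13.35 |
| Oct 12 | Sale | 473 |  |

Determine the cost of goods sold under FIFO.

COGS = $9,313.05

Oct 12, 473 sold [FIFO — oldest first]: 44 @ $21.00 + 155 @ $20.05 + 119 @ $18.20 + 155 @ $20.10 = $9,313.05
Ending inventory: 113 @ $20.10 + 303 @ $13.35 = $6,316.35
Check: goods available $15,629.40 = COGS $9,313.05 + ending $6,316.35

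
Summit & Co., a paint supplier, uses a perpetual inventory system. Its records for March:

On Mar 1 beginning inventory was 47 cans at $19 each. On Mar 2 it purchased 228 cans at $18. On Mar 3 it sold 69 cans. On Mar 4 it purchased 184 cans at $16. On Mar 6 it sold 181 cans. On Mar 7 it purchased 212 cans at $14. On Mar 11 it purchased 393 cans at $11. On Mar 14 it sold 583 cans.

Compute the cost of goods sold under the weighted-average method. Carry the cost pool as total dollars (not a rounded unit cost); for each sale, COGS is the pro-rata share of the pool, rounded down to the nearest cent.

After Mar 1: 47 on hand, pool $893.00 (≈ $19.0000 each)
After Mar 2: 275 on hand, pool $4,997.00 (≈ $18.1709 each)
Mar 3, sell 69: 69/275 × $4,997.00 → $1,253.79
After Mar 4: 390 on hand, pool $6,687.21 (≈ $17.1467 each)
Mar 6, sell 181: 181/390 × $6,687.21 → $3,103.55
After Mar 7: 421 on hand, pool $6,551.66 (≈ $15.5621 each)
After Mar 11: 814 on hand, pool $10,874.66 (≈ $13.3595 each)
Mar 14, sell 583: 583/814 × $10,874.66 → $7,788.60
Total COGS = $1,253.79 + $3,103.55 + $7,788.60 = $12,145.94
Ending inventory (cost pool remaining) = $3,086.06
Check: goods available $15,232.00 = COGS $12,145.94 + ending $3,086.06

COGS = $12,145.94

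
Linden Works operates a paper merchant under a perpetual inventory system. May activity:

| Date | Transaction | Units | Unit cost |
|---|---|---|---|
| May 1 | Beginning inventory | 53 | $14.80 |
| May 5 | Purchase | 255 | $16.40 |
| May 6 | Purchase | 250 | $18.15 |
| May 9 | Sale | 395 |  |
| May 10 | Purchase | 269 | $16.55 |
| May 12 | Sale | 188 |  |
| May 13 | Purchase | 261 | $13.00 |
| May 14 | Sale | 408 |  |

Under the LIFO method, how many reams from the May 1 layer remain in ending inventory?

May 9, 395 sold [LIFO — newest first]: 250 @ $18.15 + 145 @ $16.40 = $6,915.50
May 12, 188 sold [LIFO — newest first]: 188 @ $16.55 = $3,111.40
May 14, 408 sold [LIFO — newest first]: 261 @ $13.00 + 81 @ $16.55 + 66 @ $16.40 = $5,815.95
Total COGS = $6,915.50 + $3,111.40 + $5,815.95 = $15,842.85
Ending inventory: 53 @ $14.80 + 44 @ $16.40 = $1,506.00

53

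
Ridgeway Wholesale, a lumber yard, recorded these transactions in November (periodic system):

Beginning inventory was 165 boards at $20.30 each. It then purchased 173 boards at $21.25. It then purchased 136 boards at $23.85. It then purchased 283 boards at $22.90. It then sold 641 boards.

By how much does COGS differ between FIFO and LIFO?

$301.60

FIFO COGS: 165 @ $20.30 + 173 @ $21.25 + 136 @ $23.85 + 167 @ $22.90 = $14,093.65
LIFO COGS: 283 @ $22.90 + 136 @ $23.85 + 173 @ $21.25 + 49 @ $20.30 = $14,395.25
Difference = |$14,093.65 − $14,395.25| = $301.60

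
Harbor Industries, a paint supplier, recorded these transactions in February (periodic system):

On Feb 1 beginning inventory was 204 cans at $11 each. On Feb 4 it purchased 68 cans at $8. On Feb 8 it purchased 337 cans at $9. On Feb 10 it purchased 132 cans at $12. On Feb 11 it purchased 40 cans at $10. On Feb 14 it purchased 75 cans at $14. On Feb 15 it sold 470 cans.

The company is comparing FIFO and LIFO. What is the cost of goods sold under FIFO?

FIFO COGS: 204 @ $11 + 68 @ $8 + 198 @ $9 = $4,570
LIFO COGS: 75 @ $14 + 40 @ $10 + 132 @ $12 + 223 @ $9 = $5,041

COGS = $4,570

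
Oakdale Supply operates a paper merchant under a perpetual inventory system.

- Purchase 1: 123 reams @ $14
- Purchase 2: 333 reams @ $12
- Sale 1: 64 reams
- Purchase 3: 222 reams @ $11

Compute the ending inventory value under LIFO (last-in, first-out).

Ending inventory = $7,392

Sale 1 (64) [LIFO — newest first]: 64 @ $12 = $768
Ending inventory: 123 @ $14 + 269 @ $12 + 222 @ $11 = $7,392
Check: goods available $8,160 = COGS $768 + ending $7,392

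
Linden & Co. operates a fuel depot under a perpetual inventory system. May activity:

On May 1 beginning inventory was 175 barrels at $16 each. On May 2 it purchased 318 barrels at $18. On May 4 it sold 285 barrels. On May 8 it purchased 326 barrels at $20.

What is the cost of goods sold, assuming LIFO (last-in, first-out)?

COGS = $5,130

May 4, 285 sold [LIFO — newest first]: 285 @ $18 = $5,130
Ending inventory: 175 @ $16 + 33 @ $18 + 326 @ $20 = $9,914
Check: goods available $15,044 = COGS $5,130 + ending $9,914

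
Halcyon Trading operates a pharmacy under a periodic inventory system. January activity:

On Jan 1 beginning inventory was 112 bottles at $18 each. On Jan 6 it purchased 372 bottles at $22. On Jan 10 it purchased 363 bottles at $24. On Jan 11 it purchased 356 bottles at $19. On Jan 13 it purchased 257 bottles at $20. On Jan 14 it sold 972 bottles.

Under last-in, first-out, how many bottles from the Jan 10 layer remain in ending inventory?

4

Jan 14, 972 sold [LIFO — newest first]: 257 @ $20 + 356 @ $19 + 359 @ $24 = $20,520
Ending inventory: 112 @ $18 + 372 @ $22 + 4 @ $24 = $10,296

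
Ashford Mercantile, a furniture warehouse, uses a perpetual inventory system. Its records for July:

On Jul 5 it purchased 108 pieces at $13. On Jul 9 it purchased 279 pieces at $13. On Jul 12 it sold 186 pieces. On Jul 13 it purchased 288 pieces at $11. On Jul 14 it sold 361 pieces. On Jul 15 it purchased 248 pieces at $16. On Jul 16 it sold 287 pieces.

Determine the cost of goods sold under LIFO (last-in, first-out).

COGS = $11,010

Jul 12, 186 sold [LIFO — newest first]: 186 @ $13 = $2,418
Jul 14, 361 sold [LIFO — newest first]: 288 @ $11 + 73 @ $13 = $4,117
Jul 16, 287 sold [LIFO — newest first]: 248 @ $16 + 20 @ $13 + 19 @ $13 = $4,475
Total COGS = $2,418 + $4,117 + $4,475 = $11,010
Ending inventory: 89 @ $13 = $1,157
Check: goods available $12,167 = COGS $11,010 + ending $1,157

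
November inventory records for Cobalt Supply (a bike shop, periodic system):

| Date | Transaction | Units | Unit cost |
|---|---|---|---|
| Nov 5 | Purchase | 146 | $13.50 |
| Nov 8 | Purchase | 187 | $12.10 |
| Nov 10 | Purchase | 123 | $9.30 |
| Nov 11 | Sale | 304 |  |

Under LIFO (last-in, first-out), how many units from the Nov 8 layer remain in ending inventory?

Nov 11, 304 sold [LIFO — newest first]: 123 @ $9.30 + 181 @ $12.10 = $3,334.00
Ending inventory: 146 @ $13.50 + 6 @ $12.10 = $2,043.60

6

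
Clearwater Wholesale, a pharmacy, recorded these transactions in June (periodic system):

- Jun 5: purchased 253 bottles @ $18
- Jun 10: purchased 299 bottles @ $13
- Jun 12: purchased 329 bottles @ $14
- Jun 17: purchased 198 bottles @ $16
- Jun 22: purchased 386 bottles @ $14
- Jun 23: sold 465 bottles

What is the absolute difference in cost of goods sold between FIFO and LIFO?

FIFO COGS: 253 @ $18 + 212 @ $13 = $7,310
LIFO COGS: 386 @ $14 + 79 @ $16 = $6,668
Difference = |$7,310 − $6,668| = $642

$642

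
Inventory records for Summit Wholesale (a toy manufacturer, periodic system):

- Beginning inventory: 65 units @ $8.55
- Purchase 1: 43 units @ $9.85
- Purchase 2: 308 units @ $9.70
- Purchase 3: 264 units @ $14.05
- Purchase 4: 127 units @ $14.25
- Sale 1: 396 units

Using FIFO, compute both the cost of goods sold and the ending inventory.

Sale 1 (396) [FIFO — oldest first]: 65 @ $8.55 + 43 @ $9.85 + 288 @ $9.70 = $3,772.90
Ending inventory: 20 @ $9.70 + 264 @ $14.05 + 127 @ $14.25 = $5,712.95

COGS = $3,772.90; ending inventory = $5,712.95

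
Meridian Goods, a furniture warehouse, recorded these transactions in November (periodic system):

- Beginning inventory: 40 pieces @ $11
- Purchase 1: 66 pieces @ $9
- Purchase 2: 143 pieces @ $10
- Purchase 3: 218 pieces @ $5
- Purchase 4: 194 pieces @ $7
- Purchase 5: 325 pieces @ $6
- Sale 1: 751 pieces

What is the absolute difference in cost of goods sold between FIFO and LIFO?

$914

FIFO COGS: 40 @ $11 + 66 @ $9 + 143 @ $10 + 218 @ $5 + 194 @ $7 + 90 @ $6 = $5,452
LIFO COGS: 325 @ $6 + 194 @ $7 + 218 @ $5 + 14 @ $10 = $4,538
Difference = |$5,452 − $4,538| = $914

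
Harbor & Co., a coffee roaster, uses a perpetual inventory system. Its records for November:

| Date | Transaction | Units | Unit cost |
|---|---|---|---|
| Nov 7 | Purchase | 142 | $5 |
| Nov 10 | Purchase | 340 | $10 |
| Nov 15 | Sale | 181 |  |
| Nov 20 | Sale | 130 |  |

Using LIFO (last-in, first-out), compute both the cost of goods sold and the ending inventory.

Nov 15, 181 sold [LIFO — newest first]: 181 @ $10 = $1,810
Nov 20, 130 sold [LIFO — newest first]: 130 @ $10 = $1,300
Total COGS = $1,810 + $1,300 = $3,110
Ending inventory: 142 @ $5 + 29 @ $10 = $1,000
Check: goods available $4,110 = COGS $3,110 + ending $1,000

COGS = $3,110; ending inventory = $1,000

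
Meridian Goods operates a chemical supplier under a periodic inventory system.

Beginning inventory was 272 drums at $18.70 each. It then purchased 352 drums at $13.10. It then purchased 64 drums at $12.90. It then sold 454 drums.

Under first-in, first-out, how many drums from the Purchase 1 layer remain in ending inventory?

Sale 1 (454) [FIFO — oldest first]: 272 @ $18.70 + 182 @ $13.10 = $7,470.60
Ending inventory: 170 @ $13.10 + 64 @ $12.90 = $3,052.60

170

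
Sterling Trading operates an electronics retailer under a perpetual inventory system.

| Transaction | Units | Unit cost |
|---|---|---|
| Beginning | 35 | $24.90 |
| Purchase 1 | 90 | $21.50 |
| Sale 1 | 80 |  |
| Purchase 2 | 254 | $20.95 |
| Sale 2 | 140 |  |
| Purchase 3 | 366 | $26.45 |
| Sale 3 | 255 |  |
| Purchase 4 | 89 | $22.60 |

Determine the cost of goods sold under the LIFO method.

COGS = $11,397.75

Sale 1 (80) [LIFO — newest first]: 80 @ $21.50 = $1,720.00
Sale 2 (140) [LIFO — newest first]: 140 @ $20.95 = $2,933.00
Sale 3 (255) [LIFO — newest first]: 255 @ $26.45 = $6,744.75
Total COGS = $1,720.00 + $2,933.00 + $6,744.75 = $11,397.75
Ending inventory: 35 @ $24.90 + 10 @ $21.50 + 114 @ $20.95 + 111 @ $26.45 + 89 @ $22.60 = $8,422.15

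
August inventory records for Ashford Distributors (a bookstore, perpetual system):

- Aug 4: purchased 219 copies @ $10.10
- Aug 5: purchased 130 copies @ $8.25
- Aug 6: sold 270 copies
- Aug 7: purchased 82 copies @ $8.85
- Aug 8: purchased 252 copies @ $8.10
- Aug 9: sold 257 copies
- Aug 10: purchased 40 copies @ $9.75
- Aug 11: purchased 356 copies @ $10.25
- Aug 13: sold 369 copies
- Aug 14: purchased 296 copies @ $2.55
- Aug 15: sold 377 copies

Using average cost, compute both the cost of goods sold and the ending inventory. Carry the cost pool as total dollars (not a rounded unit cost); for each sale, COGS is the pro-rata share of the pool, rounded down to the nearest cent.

After Aug 4: 219 on hand, pool $2,211.90 (≈ $10.1000 each)
After Aug 5: 349 on hand, pool $3,284.40 (≈ $9.4109 each)
Aug 6, sell 270: 270/349 × $3,284.40 → $2,540.93
After Aug 7: 161 on hand, pool $1,469.17 (≈ $9.1253 each)
After Aug 8: 413 on hand, pool $3,510.37 (≈ $8.4997 each)
Aug 9, sell 257: 257/413 × $3,510.37 → $2,184.41
After Aug 10: 196 on hand, pool $1,715.96 (≈ $8.7549 each)
After Aug 11: 552 on hand, pool $5,364.96 (≈ $9.7191 each)
Aug 13, sell 369: 369/552 × $5,364.96 → $3,586.35
After Aug 14: 479 on hand, pool $2,533.41 (≈ $5.2890 each)
Aug 15, sell 377: 377/479 × $2,533.41 → $1,993.93
Total COGS = $2,540.93 + $2,184.41 + $3,586.35 + $1,993.93 = $10,305.62
Ending inventory (cost pool remaining) = $539.48

COGS = $10,305.62; ending inventory = $539.48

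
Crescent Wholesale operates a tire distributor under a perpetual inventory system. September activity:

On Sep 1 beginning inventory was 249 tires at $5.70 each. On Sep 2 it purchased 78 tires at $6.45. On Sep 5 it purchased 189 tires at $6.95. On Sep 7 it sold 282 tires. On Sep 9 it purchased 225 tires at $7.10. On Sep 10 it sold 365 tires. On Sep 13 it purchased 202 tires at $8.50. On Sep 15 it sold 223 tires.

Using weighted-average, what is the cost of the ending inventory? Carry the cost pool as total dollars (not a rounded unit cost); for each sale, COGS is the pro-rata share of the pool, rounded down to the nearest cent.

Ending inventory = $578.26

After Sep 1: 249 on hand, pool $1,419.30 (≈ $5.7000 each)
After Sep 2: 327 on hand, pool $1,922.40 (≈ $5.8789 each)
After Sep 5: 516 on hand, pool $3,235.95 (≈ $6.2712 each)
Sep 7, sell 282: 282/516 × $3,235.95 → $1,768.48
After Sep 9: 459 on hand, pool $3,064.97 (≈ $6.6775 each)
Sep 10, sell 365: 365/459 × $3,064.97 → $2,437.28
After Sep 13: 296 on hand, pool $2,344.69 (≈ $7.9212 each)
Sep 15, sell 223: 223/296 × $2,344.69 → $1,766.43
Total COGS = $1,768.48 + $2,437.28 + $1,766.43 = $5,972.19
Ending inventory (cost pool remaining) = $578.26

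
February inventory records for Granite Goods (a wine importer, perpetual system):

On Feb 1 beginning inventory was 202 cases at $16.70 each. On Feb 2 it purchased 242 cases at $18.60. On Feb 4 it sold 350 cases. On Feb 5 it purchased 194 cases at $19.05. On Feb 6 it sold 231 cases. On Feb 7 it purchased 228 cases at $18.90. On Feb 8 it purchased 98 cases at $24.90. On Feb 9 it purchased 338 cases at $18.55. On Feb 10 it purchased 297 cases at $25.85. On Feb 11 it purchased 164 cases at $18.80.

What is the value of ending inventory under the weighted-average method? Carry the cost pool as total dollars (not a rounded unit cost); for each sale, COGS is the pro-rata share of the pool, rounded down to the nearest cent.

Ending inventory = $24,841.35

After Feb 1: 202 on hand, pool $3,373.40 (≈ $16.7000 each)
After Feb 2: 444 on hand, pool $7,874.60 (≈ $17.7356 each)
Feb 4, sell 350: 350/444 × $7,874.60 → $6,207.45
After Feb 5: 288 on hand, pool $5,362.85 (≈ $18.6210 each)
Feb 6, sell 231: 231/288 × $5,362.85 → $4,301.45
After Feb 7: 285 on hand, pool $5,370.60 (≈ $18.8442 each)
After Feb 8: 383 on hand, pool $7,810.80 (≈ $20.3937 each)
After Feb 9: 721 on hand, pool $14,080.70 (≈ $19.5294 each)
After Feb 10: 1018 on hand, pool $21,758.15 (≈ $21.3734 each)
After Feb 11: 1182 on hand, pool $24,841.35 (≈ $21.0164 each)
Total COGS = $6,207.45 + $4,301.45 = $10,508.90
Ending inventory (cost pool remaining) = $24,841.35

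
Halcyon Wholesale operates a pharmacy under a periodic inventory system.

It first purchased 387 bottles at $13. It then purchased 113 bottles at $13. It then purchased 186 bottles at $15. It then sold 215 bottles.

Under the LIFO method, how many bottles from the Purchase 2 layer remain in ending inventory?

84

Sale 1 (215) [LIFO — newest first]: 186 @ $15 + 29 @ $13 = $3,167
Ending inventory: 387 @ $13 + 84 @ $13 = $6,123
Check: goods available $9,290 = COGS $3,167 + ending $6,123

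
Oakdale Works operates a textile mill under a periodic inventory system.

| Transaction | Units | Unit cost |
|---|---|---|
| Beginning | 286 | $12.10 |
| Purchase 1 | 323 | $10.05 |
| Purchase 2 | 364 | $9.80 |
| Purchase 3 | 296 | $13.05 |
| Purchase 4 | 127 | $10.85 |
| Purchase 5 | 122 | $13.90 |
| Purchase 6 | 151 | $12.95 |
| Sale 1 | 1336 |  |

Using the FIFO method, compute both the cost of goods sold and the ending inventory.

Sale 1 (1336) [FIFO — oldest first]: 286 @ $12.10 + 323 @ $10.05 + 364 @ $9.80 + 296 @ $13.05 + 67 @ $10.85 = $14,863.70
Ending inventory: 60 @ $10.85 + 122 @ $13.90 + 151 @ $12.95 = $4,302.25

COGS = $14,863.70; ending inventory = $4,302.25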